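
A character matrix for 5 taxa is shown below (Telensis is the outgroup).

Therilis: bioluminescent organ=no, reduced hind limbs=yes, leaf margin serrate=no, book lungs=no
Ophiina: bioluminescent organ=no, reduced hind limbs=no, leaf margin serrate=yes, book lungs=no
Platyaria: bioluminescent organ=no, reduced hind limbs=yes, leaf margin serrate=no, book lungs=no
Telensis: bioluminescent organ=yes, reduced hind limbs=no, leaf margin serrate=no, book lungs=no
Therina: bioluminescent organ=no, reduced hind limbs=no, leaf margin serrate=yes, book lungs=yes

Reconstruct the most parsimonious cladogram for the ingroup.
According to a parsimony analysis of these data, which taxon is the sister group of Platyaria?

Therilis

Character polarity is set by the outgroup: the derived state is whichever differs from the outgroup's state, so for bioluminescent organ the derived state is 'no', and for the remaining characters it is 'yes'.
All ingroup taxa share the derived state 'no' for bioluminescent organ; it defines the ingroup but does not resolve relationships within it.
reduced hind limbs (derived state 'yes') is shared by Platyaria and Therilis — a synapomorphy uniting that clade.
leaf margin serrate (derived state 'yes') is shared by Ophiina and Therina — a synapomorphy uniting that clade.
book lungs: derived state 'yes' in Therina only — an autapomorphy, so it tells us nothing about relationships among taxa.
Most parsimonious ingroup topology: ((Therina,Ophiina),(Therilis,Platyaria)).
Platyaria and Therilis form a cherry on this tree, so they are sister taxa.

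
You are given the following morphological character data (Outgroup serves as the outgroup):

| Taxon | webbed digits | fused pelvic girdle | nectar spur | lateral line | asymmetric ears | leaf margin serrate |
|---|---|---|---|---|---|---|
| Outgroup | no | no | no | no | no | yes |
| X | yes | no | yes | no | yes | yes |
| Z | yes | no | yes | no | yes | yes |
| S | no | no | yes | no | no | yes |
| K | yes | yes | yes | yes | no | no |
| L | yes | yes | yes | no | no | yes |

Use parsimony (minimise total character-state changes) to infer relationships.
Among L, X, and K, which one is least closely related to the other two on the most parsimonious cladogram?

Character polarity is set by the outgroup: the derived state is whichever differs from the outgroup's state, so for leaf margin serrate the derived state is 'no', and for the remaining characters it is 'yes'.
webbed digits: derived state 'yes' in K, L, X, and Z only — synapomorphy for {K, L, X, Z}.
fused pelvic girdle: derived state 'yes' in K and L only — synapomorphy for {K, L}.
nectar spur (derived state 'yes') is shared by all ingroup taxa — unites the whole ingroup.
lateral line: derived state 'yes' in K only — an autapomorphy, so it tells us nothing about relationships among taxa.
Only X and Z show the derived state 'yes' for asymmetric ears, supporting them as a clade.
leaf margin serrate: derived state 'no' in K only — an autapomorphy, so it tells us nothing about relationships among taxa.
Most parsimonious ingroup topology: (((X,Z),(K,L)),S).
K and L share a more recent common ancestor with each other than either does with X, so X is the least closely related of the three.

X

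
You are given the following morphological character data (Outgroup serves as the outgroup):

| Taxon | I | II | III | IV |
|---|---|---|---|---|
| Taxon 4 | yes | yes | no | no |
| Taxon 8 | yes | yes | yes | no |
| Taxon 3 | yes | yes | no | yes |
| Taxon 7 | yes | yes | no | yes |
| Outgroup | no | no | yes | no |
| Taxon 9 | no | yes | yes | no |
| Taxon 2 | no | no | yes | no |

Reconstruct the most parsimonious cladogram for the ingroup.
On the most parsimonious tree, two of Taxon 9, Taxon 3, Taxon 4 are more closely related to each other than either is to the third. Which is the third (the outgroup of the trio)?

Taxon 9

Character polarity is set by the outgroup: the derived state is whichever differs from the outgroup's state, so for III the derived state is 'no', and for the remaining characters it is 'yes'.
I (derived state 'yes') is shared by Taxon 3, Taxon 4, Taxon 7, and Taxon 8 — a synapomorphy uniting that clade.
II: derived state 'yes' in Taxon 3, Taxon 4, Taxon 7, Taxon 8, and Taxon 9 only — synapomorphy for {Taxon 3, Taxon 4, Taxon 7, Taxon 8, Taxon 9}.
Only Taxon 3, Taxon 4, and Taxon 7 show the derived state 'no' for III, supporting them as a clade.
Only Taxon 3 and Taxon 7 show the derived state 'yes' for IV, supporting them as a clade.
Most parsimonious ingroup topology: ((Taxon 9,(Taxon 8,((Taxon 3,Taxon 7),Taxon 4))),Taxon 2).
Taxon 4 and Taxon 3 share a more recent common ancestor with each other than either does with Taxon 9, so Taxon 9 is the least closely related of the three.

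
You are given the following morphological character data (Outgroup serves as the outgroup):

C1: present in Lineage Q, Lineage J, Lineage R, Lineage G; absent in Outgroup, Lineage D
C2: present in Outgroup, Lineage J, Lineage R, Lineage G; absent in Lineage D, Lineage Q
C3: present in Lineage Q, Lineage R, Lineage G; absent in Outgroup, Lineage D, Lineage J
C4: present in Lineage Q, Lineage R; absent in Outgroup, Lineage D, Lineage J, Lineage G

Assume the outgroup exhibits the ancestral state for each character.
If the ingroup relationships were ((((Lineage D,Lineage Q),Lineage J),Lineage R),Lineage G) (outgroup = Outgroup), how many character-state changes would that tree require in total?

Map each character onto ((((Lineage D,Lineage Q),Lineage J),Lineage R),Lineage G) (rooted by Outgroup) and count the minimum state changes it requires (Fitch parsimony):
C1: 2; C2: 1; C3: 3; C4: 2.
Total tree length = 8.

8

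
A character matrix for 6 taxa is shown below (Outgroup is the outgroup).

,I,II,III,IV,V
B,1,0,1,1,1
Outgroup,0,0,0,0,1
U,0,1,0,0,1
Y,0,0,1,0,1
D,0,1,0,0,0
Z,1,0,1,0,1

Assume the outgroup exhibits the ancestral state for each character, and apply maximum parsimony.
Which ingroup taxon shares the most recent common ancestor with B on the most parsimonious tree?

Z

Character polarity is set by the outgroup: the derived state is whichever differs from the outgroup's state, so for V the derived state is '0', and for the remaining characters it is '1'.
I: derived state '1' in B and Z only — synapomorphy for {B, Z}.
II: derived state '1' in D and U only — synapomorphy for {D, U}.
III (derived state '1') is shared by B, Y, and Z — a synapomorphy uniting that clade.
IV: derived state '1' in B only — an autapomorphy, so it tells us nothing about relationships among taxa.
V (derived state '0') is unique to D (autapomorphy; uninformative for grouping).
Most parsimonious ingroup topology: ((D,U),(Y,(Z,B))).
B and Z form a cherry on this tree, so they are sister taxa.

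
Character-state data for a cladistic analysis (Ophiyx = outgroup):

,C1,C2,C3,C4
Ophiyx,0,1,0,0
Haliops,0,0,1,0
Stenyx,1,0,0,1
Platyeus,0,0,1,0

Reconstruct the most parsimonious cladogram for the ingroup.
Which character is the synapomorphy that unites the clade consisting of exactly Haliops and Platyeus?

Character polarity is set by the outgroup: the derived state is whichever differs from the outgroup's state, so for C2 the derived state is '0', and for the remaining characters it is '1'.
C1 (derived state '1') is unique to Stenyx (autapomorphy; uninformative for grouping).
C2 (derived state '0') is shared by all ingroup taxa — unites the whole ingroup.
C3: derived state '1' in Haliops and Platyeus only — synapomorphy for {Haliops, Platyeus}.
C4: derived state '1' in Stenyx only — an autapomorphy, so it tells us nothing about relationships among taxa.
Most parsimonious ingroup topology: ((Haliops,Platyeus),Stenyx).
The clade {Haliops, Platyeus} is supported by C3: its derived state '1' occurs in exactly those taxa and in no other taxon (including the outgroup).

C3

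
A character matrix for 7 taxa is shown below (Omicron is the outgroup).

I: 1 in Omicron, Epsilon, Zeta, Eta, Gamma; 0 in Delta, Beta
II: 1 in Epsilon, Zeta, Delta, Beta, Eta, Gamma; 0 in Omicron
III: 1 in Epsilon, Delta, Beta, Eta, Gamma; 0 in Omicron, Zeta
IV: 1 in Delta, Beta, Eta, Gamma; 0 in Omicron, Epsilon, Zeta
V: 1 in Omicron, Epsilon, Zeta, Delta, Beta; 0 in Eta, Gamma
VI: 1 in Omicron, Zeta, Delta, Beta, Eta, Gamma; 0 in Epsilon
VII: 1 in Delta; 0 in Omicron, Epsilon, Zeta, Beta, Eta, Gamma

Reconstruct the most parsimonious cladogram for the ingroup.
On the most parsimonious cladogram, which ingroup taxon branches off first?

Zeta

Character polarity is set by the outgroup: the derived state is whichever differs from the outgroup's state, so for I, V, VI the derived state is '0', and for the remaining characters it is '1'.
I (derived state '0') is shared by Beta and Delta — a synapomorphy uniting that clade.
II (derived state '1') is shared by all ingroup taxa — unites the whole ingroup.
Only Beta, Delta, Epsilon, Eta, and Gamma show the derived state '1' for III, supporting them as a clade.
IV (derived state '1') is shared by Beta, Delta, Eta, and Gamma — a synapomorphy uniting that clade.
V: derived state '0' in Eta and Gamma only — synapomorphy for {Eta, Gamma}.
VI: derived state '0' in Epsilon only — an autapomorphy, so it tells us nothing about relationships among taxa.
VII: derived state '1' in Delta only — an autapomorphy, so it tells us nothing about relationships among taxa.
Most parsimonious ingroup topology: ((Epsilon,((Delta,Beta),(Eta,Gamma))),Zeta).
Zeta is sister to the clade containing all other ingroup taxa, so it is the earliest-diverging (most basal) ingroup lineage.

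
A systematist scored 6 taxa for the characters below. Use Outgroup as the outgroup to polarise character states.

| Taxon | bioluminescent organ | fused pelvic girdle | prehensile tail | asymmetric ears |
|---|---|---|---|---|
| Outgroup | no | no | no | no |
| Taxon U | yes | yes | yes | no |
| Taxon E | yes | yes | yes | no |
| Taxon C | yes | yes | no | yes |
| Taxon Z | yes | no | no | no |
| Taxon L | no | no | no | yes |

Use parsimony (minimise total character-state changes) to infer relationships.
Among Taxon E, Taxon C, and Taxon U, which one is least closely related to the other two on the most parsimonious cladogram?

The outgroup has state 'no' for every character, so 'yes' is the derived state throughout.
Only Taxon C, Taxon E, Taxon U, and Taxon Z show the derived state 'yes' for bioluminescent organ, supporting them as a clade.
Only Taxon C, Taxon E, and Taxon U show the derived state 'yes' for fused pelvic girdle, supporting them as a clade.
prehensile tail: derived state 'yes' in Taxon E and Taxon U only — synapomorphy for {Taxon E, Taxon U}.
asymmetric ears (state 'yes') occurs in Taxon C and Taxon L but conflicts with the nesting implied by the other characters — most parsimoniously interpreted as homoplasy.
Most parsimonious ingroup topology: ((((Taxon U,Taxon E),Taxon C),Taxon Z),Taxon L).
Taxon U and Taxon E share a more recent common ancestor with each other than either does with Taxon C, so Taxon C is the least closely related of the three.

Taxon C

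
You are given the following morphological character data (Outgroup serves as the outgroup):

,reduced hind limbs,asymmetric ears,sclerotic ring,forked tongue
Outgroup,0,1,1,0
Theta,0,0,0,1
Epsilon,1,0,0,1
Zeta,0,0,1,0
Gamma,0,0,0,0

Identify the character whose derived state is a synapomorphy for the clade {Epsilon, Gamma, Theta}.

sclerotic ring

Character polarity is set by the outgroup: the derived state is whichever differs from the outgroup's state, so for asymmetric ears, sclerotic ring the derived state is '0', and for the remaining characters it is '1'.
reduced hind limbs (derived state '1') is unique to Epsilon (autapomorphy; uninformative for grouping).
All ingroup taxa share the derived state '0' for asymmetric ears; it defines the ingroup but does not resolve relationships within it.
sclerotic ring (derived state '0') is shared by Epsilon, Gamma, and Theta — a synapomorphy uniting that clade.
forked tongue (derived state '1') is shared by Epsilon and Theta — a synapomorphy uniting that clade.
Most parsimonious ingroup topology: (((Theta,Epsilon),Gamma),Zeta).
The clade {Epsilon, Gamma, Theta} is supported by sclerotic ring: its derived state '0' occurs in exactly those taxa and in no other taxon (including the outgroup).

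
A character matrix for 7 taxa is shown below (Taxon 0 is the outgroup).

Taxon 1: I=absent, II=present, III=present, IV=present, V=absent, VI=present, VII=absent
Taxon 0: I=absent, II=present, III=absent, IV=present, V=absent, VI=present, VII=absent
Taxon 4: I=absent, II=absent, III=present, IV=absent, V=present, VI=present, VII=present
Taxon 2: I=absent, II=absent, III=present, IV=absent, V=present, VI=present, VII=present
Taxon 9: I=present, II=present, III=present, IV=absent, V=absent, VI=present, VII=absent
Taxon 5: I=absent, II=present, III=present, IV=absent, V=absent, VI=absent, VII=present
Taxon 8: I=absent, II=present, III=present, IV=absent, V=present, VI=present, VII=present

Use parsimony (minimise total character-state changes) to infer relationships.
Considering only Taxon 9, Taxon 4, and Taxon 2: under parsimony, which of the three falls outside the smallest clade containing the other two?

Character polarity is set by the outgroup: the derived state is whichever differs from the outgroup's state, so for II, IV, VI the derived state is 'absent', and for the remaining characters it is 'present'.
I (derived state 'present') is unique to Taxon 9 (autapomorphy; uninformative for grouping).
Only Taxon 2 and Taxon 4 show the derived state 'absent' for II, supporting them as a clade.
All ingroup taxa share the derived state 'present' for III; it defines the ingroup but does not resolve relationships within it.
IV: derived state 'absent' in Taxon 2, Taxon 4, Taxon 5, Taxon 8, and Taxon 9 only — synapomorphy for {Taxon 2, Taxon 4, Taxon 5, Taxon 8, Taxon 9}.
Only Taxon 2, Taxon 4, and Taxon 8 show the derived state 'present' for V, supporting them as a clade.
VI: derived state 'absent' in Taxon 5 only — an autapomorphy, so it tells us nothing about relationships among taxa.
Only Taxon 2, Taxon 4, Taxon 5, and Taxon 8 show the derived state 'present' for VII, supporting them as a clade.
Most parsimonious ingroup topology: (((((Taxon 4,Taxon 2),Taxon 8),Taxon 5),Taxon 9),Taxon 1).
Taxon 2 and Taxon 4 share a more recent common ancestor with each other than either does with Taxon 9, so Taxon 9 is the least closely related of the three.

Taxon 9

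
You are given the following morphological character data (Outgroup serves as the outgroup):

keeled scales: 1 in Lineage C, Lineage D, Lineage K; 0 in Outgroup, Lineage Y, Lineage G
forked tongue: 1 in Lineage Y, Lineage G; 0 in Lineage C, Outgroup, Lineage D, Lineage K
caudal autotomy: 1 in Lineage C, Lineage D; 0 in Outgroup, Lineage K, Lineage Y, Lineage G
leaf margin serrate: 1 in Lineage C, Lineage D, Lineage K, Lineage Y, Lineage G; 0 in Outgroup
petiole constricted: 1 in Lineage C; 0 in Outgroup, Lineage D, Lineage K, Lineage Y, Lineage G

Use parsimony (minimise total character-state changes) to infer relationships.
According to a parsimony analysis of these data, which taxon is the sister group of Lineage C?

Lineage D

The outgroup has state '0' for every character, so '1' is the derived state throughout.
keeled scales: derived state '1' in Lineage C, Lineage D, and Lineage K only — synapomorphy for {Lineage C, Lineage D, Lineage K}.
Only Lineage G and Lineage Y show the derived state '1' for forked tongue, supporting them as a clade.
caudal autotomy: derived state '1' in Lineage C and Lineage D only — synapomorphy for {Lineage C, Lineage D}.
All ingroup taxa share the derived state '1' for leaf margin serrate; it defines the ingroup but does not resolve relationships within it.
petiole constricted (derived state '1') is unique to Lineage C (autapomorphy; uninformative for grouping).
Most parsimonious ingroup topology: ((Lineage Y,Lineage G),(Lineage K,(Lineage D,Lineage C))).
Lineage C and Lineage D form a cherry on this tree, so they are sister taxa.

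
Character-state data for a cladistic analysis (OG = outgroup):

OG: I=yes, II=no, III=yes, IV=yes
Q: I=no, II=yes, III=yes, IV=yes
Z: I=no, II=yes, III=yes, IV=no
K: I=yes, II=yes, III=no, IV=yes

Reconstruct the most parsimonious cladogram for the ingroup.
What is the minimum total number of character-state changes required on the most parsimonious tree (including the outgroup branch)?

Character polarity is set by the outgroup: the derived state is whichever differs from the outgroup's state, so for I, III, IV the derived state is 'no', and for the remaining characters it is 'yes'.
Only Q and Z show the derived state 'no' for I, supporting them as a clade.
All ingroup taxa share the derived state 'yes' for II; it defines the ingroup but does not resolve relationships within it.
III (derived state 'no') is unique to K (autapomorphy; uninformative for grouping).
IV: derived state 'no' in Z only — an autapomorphy, so it tells us nothing about relationships among taxa.
Most parsimonious ingroup topology: ((Q,Z),K).
Changes per character on this tree: I: 1; II: 1; III: 1; IV: 1.
Total = 4.

4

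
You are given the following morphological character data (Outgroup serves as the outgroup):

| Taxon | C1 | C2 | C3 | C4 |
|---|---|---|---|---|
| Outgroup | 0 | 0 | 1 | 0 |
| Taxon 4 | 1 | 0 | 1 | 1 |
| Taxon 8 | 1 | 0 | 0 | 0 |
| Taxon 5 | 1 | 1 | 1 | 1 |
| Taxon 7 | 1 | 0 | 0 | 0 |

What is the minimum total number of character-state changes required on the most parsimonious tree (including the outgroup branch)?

4

Character polarity is set by the outgroup: the derived state is whichever differs from the outgroup's state, so for C3 the derived state is '0', and for the remaining characters it is '1'.
All ingroup taxa share the derived state '1' for C1; it defines the ingroup but does not resolve relationships within it.
C2 (derived state '1') is unique to Taxon 5 (autapomorphy; uninformative for grouping).
Only Taxon 7 and Taxon 8 show the derived state '0' for C3, supporting them as a clade.
C4 (derived state '1') is shared by Taxon 4 and Taxon 5 — a synapomorphy uniting that clade.
Most parsimonious ingroup topology: ((Taxon 4,Taxon 5),(Taxon 8,Taxon 7)).
Changes per character on this tree: C1: 1; C2: 1; C3: 1; C4: 1.
Total = 4.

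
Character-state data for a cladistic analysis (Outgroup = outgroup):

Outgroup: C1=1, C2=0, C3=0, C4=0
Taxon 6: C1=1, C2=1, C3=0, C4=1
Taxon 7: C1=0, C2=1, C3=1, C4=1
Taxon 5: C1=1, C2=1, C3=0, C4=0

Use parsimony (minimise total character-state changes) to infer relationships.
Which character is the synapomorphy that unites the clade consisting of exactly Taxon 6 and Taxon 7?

Character polarity is set by the outgroup: the derived state is whichever differs from the outgroup's state, so for C1 the derived state is '0', and for the remaining characters it is '1'.
C1: derived state '0' in Taxon 7 only — an autapomorphy, so it tells us nothing about relationships among taxa.
C2 (derived state '1') is shared by all ingroup taxa — unites the whole ingroup.
C3 (derived state '1') is unique to Taxon 7 (autapomorphy; uninformative for grouping).
C4 (derived state '1') is shared by Taxon 6 and Taxon 7 — a synapomorphy uniting that clade.
Most parsimonious ingroup topology: ((Taxon 6,Taxon 7),Taxon 5).
The clade {Taxon 6, Taxon 7} is supported by C4: its derived state '1' occurs in exactly those taxa and in no other taxon (including the outgroup).

C4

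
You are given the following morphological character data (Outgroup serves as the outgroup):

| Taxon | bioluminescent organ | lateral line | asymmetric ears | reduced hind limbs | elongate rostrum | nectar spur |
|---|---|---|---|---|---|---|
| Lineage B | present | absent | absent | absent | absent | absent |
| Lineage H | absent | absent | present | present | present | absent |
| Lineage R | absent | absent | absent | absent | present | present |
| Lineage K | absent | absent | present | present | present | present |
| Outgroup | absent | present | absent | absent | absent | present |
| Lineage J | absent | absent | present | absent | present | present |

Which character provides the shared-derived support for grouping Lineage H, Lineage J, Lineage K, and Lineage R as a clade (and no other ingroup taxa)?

Character polarity is set by the outgroup: the derived state is whichever differs from the outgroup's state, so for lateral line, nectar spur the derived state is 'absent', and for the remaining characters it is 'present'.
bioluminescent organ: derived state 'present' in Lineage B only — an autapomorphy, so it tells us nothing about relationships among taxa.
lateral line (derived state 'absent') is shared by all ingroup taxa — unites the whole ingroup.
asymmetric ears: derived state 'present' in Lineage H, Lineage J, and Lineage K only — synapomorphy for {Lineage H, Lineage J, Lineage K}.
reduced hind limbs: derived state 'present' in Lineage H and Lineage K only — synapomorphy for {Lineage H, Lineage K}.
elongate rostrum (derived state 'present') is shared by Lineage H, Lineage J, Lineage K, and Lineage R — a synapomorphy uniting that clade.
nectar spur (state 'absent') occurs in Lineage B and Lineage H but conflicts with the nesting implied by the other characters — most parsimoniously interpreted as homoplasy.
Most parsimonious ingroup topology: (((Lineage J,(Lineage K,Lineage H)),Lineage R),Lineage B).
The clade {Lineage H, Lineage J, Lineage K, Lineage R} is supported by elongate rostrum: its derived state 'present' occurs in exactly those taxa and in no other taxon (including the outgroup).

elongate rostrum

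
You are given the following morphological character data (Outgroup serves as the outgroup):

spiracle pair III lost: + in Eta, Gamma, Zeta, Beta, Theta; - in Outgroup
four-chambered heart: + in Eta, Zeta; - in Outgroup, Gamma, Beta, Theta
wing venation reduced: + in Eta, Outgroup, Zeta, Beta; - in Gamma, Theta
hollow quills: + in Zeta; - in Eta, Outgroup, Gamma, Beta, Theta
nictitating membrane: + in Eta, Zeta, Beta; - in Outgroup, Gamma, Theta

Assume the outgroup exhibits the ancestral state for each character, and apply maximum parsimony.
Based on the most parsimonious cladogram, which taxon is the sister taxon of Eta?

Zeta

Character polarity is set by the outgroup: the derived state is whichever differs from the outgroup's state, so for wing venation reduced the derived state is '-', and for the remaining characters it is '+'.
All ingroup taxa share the derived state '+' for spiracle pair III lost; it defines the ingroup but does not resolve relationships within it.
four-chambered heart (derived state '+') is shared by Eta and Zeta — a synapomorphy uniting that clade.
wing venation reduced (derived state '-') is shared by Gamma and Theta — a synapomorphy uniting that clade.
hollow quills (derived state '+') is unique to Zeta (autapomorphy; uninformative for grouping).
Only Beta, Eta, and Zeta show the derived state '+' for nictitating membrane, supporting them as a clade.
Most parsimonious ingroup topology: (((Eta,Zeta),Beta),(Theta,Gamma)).
Eta and Zeta form a cherry on this tree, so they are sister taxa.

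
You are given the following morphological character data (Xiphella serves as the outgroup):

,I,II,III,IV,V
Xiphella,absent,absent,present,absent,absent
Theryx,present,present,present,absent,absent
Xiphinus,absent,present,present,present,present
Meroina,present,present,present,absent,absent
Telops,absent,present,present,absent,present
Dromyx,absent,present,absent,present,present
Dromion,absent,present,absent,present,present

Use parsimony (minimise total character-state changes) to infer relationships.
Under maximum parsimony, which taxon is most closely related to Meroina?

Theryx

Character polarity is set by the outgroup: the derived state is whichever differs from the outgroup's state, so for III the derived state is 'absent', and for the remaining characters it is 'present'.
I: derived state 'present' in Meroina and Theryx only — synapomorphy for {Meroina, Theryx}.
All ingroup taxa share the derived state 'present' for II; it defines the ingroup but does not resolve relationships within it.
Only Dromion and Dromyx show the derived state 'absent' for III, supporting them as a clade.
IV (derived state 'present') is shared by Dromion, Dromyx, and Xiphinus — a synapomorphy uniting that clade.
V: derived state 'present' in Dromion, Dromyx, Telops, and Xiphinus only — synapomorphy for {Dromion, Dromyx, Telops, Xiphinus}.
Most parsimonious ingroup topology: ((Theryx,Meroina),((Xiphinus,(Dromyx,Dromion)),Telops)).
Meroina and Theryx form a cherry on this tree, so they are sister taxa.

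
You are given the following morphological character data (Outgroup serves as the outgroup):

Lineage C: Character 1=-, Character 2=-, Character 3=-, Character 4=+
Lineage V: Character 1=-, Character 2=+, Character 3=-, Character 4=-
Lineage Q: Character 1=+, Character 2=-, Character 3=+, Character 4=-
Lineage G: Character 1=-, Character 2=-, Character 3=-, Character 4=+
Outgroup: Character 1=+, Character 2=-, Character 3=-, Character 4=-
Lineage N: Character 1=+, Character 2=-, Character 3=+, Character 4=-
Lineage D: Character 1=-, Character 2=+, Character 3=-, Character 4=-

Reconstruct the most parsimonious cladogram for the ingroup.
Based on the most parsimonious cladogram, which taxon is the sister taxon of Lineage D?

Lineage V

Character polarity is set by the outgroup: the derived state is whichever differs from the outgroup's state, so for Character 1 the derived state is '-', and for the remaining characters it is '+'.
Character 1 (derived state '-') is shared by Lineage C, Lineage D, Lineage G, and Lineage V — a synapomorphy uniting that clade.
Character 2 (derived state '+') is shared by Lineage D and Lineage V — a synapomorphy uniting that clade.
Character 3: derived state '+' in Lineage N and Lineage Q only — synapomorphy for {Lineage N, Lineage Q}.
Only Lineage C and Lineage G show the derived state '+' for Character 4, supporting them as a clade.
Most parsimonious ingroup topology: (((Lineage V,Lineage D),(Lineage G,Lineage C)),(Lineage N,Lineage Q)).
Lineage D and Lineage V form a cherry on this tree, so they are sister taxa.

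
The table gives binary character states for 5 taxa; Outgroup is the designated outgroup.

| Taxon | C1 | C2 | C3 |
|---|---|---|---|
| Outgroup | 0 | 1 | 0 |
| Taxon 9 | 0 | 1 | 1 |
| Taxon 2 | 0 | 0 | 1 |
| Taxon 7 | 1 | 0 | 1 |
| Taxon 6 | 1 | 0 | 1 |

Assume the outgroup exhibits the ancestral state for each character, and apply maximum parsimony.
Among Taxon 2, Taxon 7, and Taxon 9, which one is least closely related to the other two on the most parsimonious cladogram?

Taxon 9

Character polarity is set by the outgroup: the derived state is whichever differs from the outgroup's state, so for C2 the derived state is '0', and for the remaining characters it is '1'.
Only Taxon 6 and Taxon 7 show the derived state '1' for C1, supporting them as a clade.
C2: derived state '0' in Taxon 2, Taxon 6, and Taxon 7 only — synapomorphy for {Taxon 2, Taxon 6, Taxon 7}.
C3 (derived state '1') is shared by all ingroup taxa — unites the whole ingroup.
Most parsimonious ingroup topology: (Taxon 9,(Taxon 2,(Taxon 7,Taxon 6))).
Taxon 2 and Taxon 7 share a more recent common ancestor with each other than either does with Taxon 9, so Taxon 9 is the least closely related of the three.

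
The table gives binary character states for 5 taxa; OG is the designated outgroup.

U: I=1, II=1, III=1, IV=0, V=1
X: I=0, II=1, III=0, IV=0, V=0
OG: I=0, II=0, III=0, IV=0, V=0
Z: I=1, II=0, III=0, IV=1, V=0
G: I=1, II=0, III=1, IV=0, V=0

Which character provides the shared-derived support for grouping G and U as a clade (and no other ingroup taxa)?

III

The outgroup has state '0' for every character, so '1' is the derived state throughout.
Only G, U, and Z show the derived state '1' for I, supporting them as a clade.
II (state '1') occurs in U and X but conflicts with the nesting implied by the other characters — most parsimoniously interpreted as homoplasy.
Only G and U show the derived state '1' for III, supporting them as a clade.
IV (derived state '1') is unique to Z (autapomorphy; uninformative for grouping).
V: derived state '1' in U only — an autapomorphy, so it tells us nothing about relationships among taxa.
Most parsimonious ingroup topology: ((Z,(G,U)),X).
The clade {G, U} is supported by III: its derived state '1' occurs in exactly those taxa and in no other taxon (including the outgroup).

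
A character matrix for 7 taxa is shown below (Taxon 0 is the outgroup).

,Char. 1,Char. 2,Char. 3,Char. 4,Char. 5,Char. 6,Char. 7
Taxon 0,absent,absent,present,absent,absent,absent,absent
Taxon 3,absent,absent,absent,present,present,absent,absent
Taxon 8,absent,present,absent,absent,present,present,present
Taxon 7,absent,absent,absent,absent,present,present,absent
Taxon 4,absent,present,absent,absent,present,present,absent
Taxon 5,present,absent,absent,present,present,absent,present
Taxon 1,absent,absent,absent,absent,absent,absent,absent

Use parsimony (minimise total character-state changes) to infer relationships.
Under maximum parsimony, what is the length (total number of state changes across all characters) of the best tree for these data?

8

Character polarity is set by the outgroup: the derived state is whichever differs from the outgroup's state, so for Char. 3 the derived state is 'absent', and for the remaining characters it is 'present'.
Char. 1 (derived state 'present') is unique to Taxon 5 (autapomorphy; uninformative for grouping).
Char. 2 (derived state 'present') is shared by Taxon 4 and Taxon 8 — a synapomorphy uniting that clade.
Char. 3 (derived state 'absent') is shared by all ingroup taxa — unites the whole ingroup.
Char. 4: derived state 'present' in Taxon 3 and Taxon 5 only — synapomorphy for {Taxon 3, Taxon 5}.
Char. 5: derived state 'present' in Taxon 3, Taxon 4, Taxon 5, Taxon 7, and Taxon 8 only — synapomorphy for {Taxon 3, Taxon 4, Taxon 5, Taxon 7, Taxon 8}.
Only Taxon 4, Taxon 7, and Taxon 8 show the derived state 'present' for Char. 6, supporting them as a clade.
Char. 7 (state 'present') occurs in Taxon 5 and Taxon 8 but conflicts with the nesting implied by the other characters — most parsimoniously interpreted as homoplasy.
Most parsimonious ingroup topology: (((Taxon 3,Taxon 5),((Taxon 8,Taxon 4),Taxon 7)),Taxon 1).
Changes per character on this tree: Char. 1: 1; Char. 2: 1; Char. 3: 1; Char. 4: 1; Char. 5: 1; Char. 6: 1; Char. 7: 2.
Total = 8.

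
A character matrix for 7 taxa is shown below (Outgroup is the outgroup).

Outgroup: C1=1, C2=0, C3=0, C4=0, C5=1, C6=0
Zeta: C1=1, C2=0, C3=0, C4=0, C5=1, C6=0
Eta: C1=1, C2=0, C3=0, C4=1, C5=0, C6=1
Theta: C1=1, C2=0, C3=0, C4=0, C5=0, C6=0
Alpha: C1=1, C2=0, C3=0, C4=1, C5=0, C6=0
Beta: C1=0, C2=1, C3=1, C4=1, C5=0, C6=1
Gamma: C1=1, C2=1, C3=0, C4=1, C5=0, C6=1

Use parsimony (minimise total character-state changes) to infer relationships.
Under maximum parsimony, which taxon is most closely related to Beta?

Character polarity is set by the outgroup: the derived state is whichever differs from the outgroup's state, so for C1, C5 the derived state is '0', and for the remaining characters it is '1'.
C1 (derived state '0') is unique to Beta (autapomorphy; uninformative for grouping).
Only Beta and Gamma show the derived state '1' for C2, supporting them as a clade.
C3 (derived state '1') is unique to Beta (autapomorphy; uninformative for grouping).
Only Alpha, Beta, Eta, and Gamma show the derived state '1' for C4, supporting them as a clade.
C5 (derived state '0') is shared by Alpha, Beta, Eta, Gamma, and Theta — a synapomorphy uniting that clade.
Only Beta, Eta, and Gamma show the derived state '1' for C6, supporting them as a clade.
Most parsimonious ingroup topology: (Zeta,(((Eta,(Beta,Gamma)),Alpha),Theta)).
Beta and Gamma form a cherry on this tree, so they are sister taxa.

Gamma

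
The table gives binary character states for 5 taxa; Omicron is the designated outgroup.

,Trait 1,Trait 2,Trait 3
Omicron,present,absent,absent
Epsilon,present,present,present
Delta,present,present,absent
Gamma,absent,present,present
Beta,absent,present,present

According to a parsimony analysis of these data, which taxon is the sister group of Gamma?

Character polarity is set by the outgroup: the derived state is whichever differs from the outgroup's state, so for Trait 1 the derived state is 'absent', and for the remaining characters it is 'present'.
Only Beta and Gamma show the derived state 'absent' for Trait 1, supporting them as a clade.
Trait 2 (derived state 'present') is shared by all ingroup taxa — unites the whole ingroup.
Trait 3 (derived state 'present') is shared by Beta, Epsilon, and Gamma — a synapomorphy uniting that clade.
Most parsimonious ingroup topology: ((Epsilon,(Gamma,Beta)),Delta).
Gamma and Beta form a cherry on this tree, so they are sister taxa.

Beta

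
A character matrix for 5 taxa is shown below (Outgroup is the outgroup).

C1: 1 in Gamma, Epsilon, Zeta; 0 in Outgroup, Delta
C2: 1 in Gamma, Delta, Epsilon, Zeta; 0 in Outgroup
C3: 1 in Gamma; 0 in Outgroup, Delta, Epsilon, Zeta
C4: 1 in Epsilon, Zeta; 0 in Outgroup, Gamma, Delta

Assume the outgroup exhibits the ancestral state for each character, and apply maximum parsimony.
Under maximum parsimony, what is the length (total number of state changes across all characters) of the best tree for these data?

The outgroup has state '0' for every character, so '1' is the derived state throughout.
Only Epsilon, Gamma, and Zeta show the derived state '1' for C1, supporting them as a clade.
C2 (derived state '1') is shared by all ingroup taxa — unites the whole ingroup.
C3: derived state '1' in Gamma only — an autapomorphy, so it tells us nothing about relationships among taxa.
C4: derived state '1' in Epsilon and Zeta only — synapomorphy for {Epsilon, Zeta}.
Most parsimonious ingroup topology: ((Gamma,(Epsilon,Zeta)),Delta).
Changes per character on this tree: C1: 1; C2: 1; C3: 1; C4: 1.
Total = 4.

4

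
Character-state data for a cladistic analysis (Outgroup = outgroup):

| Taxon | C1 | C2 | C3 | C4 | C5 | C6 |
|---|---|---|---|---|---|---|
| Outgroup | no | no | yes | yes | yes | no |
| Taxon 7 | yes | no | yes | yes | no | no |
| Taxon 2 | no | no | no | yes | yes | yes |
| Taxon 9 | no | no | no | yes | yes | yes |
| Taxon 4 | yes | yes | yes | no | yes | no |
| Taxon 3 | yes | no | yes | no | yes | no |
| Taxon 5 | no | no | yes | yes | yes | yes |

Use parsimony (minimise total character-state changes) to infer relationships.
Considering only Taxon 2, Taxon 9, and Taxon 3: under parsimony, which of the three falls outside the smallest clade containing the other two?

Character polarity is set by the outgroup: the derived state is whichever differs from the outgroup's state, so for C3, C4, C5 the derived state is 'no', and for the remaining characters it is 'yes'.
C1: derived state 'yes' in Taxon 3, Taxon 4, and Taxon 7 only — synapomorphy for {Taxon 3, Taxon 4, Taxon 7}.
C2 (derived state 'yes') is unique to Taxon 4 (autapomorphy; uninformative for grouping).
C3: derived state 'no' in Taxon 2 and Taxon 9 only — synapomorphy for {Taxon 2, Taxon 9}.
C4: derived state 'no' in Taxon 3 and Taxon 4 only — synapomorphy for {Taxon 3, Taxon 4}.
C5 (derived state 'no') is unique to Taxon 7 (autapomorphy; uninformative for grouping).
C6 (derived state 'yes') is shared by Taxon 2, Taxon 5, and Taxon 9 — a synapomorphy uniting that clade.
Most parsimonious ingroup topology: ((Taxon 7,(Taxon 4,Taxon 3)),((Taxon 2,Taxon 9),Taxon 5)).
Taxon 2 and Taxon 9 share a more recent common ancestor with each other than either does with Taxon 3, so Taxon 3 is the least closely related of the three.

Taxon 3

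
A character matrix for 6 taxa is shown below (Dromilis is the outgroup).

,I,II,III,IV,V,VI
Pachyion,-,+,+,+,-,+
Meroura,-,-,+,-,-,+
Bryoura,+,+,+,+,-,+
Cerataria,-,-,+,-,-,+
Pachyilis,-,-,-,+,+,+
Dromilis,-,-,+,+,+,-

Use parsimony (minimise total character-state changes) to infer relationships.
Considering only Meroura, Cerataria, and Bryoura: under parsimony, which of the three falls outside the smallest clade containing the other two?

Bryoura

Character polarity is set by the outgroup: the derived state is whichever differs from the outgroup's state, so for III, IV, V the derived state is '-', and for the remaining characters it is '+'.
I: derived state '+' in Bryoura only — an autapomorphy, so it tells us nothing about relationships among taxa.
II (derived state '+') is shared by Bryoura and Pachyion — a synapomorphy uniting that clade.
III (derived state '-') is unique to Pachyilis (autapomorphy; uninformative for grouping).
IV: derived state '-' in Cerataria and Meroura only — synapomorphy for {Cerataria, Meroura}.
V: derived state '-' in Bryoura, Cerataria, Meroura, and Pachyion only — synapomorphy for {Bryoura, Cerataria, Meroura, Pachyion}.
All ingroup taxa share the derived state '+' for VI; it defines the ingroup but does not resolve relationships within it.
Most parsimonious ingroup topology: (((Pachyion,Bryoura),(Meroura,Cerataria)),Pachyilis).
Meroura and Cerataria share a more recent common ancestor with each other than either does with Bryoura, so Bryoura is the least closely related of the three.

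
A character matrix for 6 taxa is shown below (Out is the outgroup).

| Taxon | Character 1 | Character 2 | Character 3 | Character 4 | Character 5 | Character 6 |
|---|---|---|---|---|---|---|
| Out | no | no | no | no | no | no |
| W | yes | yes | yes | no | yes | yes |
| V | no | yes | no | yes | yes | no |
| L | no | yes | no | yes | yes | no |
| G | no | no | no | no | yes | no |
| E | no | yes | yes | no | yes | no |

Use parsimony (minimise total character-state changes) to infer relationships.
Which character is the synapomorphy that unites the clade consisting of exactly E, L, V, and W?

Character 2

The outgroup has state 'no' for every character, so 'yes' is the derived state throughout.
Character 1 (derived state 'yes') is unique to W (autapomorphy; uninformative for grouping).
Only E, L, V, and W show the derived state 'yes' for Character 2, supporting them as a clade.
Character 3: derived state 'yes' in E and W only — synapomorphy for {E, W}.
Only L and V show the derived state 'yes' for Character 4, supporting them as a clade.
All ingroup taxa share the derived state 'yes' for Character 5; it defines the ingroup but does not resolve relationships within it.
Character 6 (derived state 'yes') is unique to W (autapomorphy; uninformative for grouping).
Most parsimonious ingroup topology: (((W,E),(V,L)),G).
The clade {E, L, V, W} is supported by Character 2: its derived state 'yes' occurs in exactly those taxa and in no other taxon (including the outgroup).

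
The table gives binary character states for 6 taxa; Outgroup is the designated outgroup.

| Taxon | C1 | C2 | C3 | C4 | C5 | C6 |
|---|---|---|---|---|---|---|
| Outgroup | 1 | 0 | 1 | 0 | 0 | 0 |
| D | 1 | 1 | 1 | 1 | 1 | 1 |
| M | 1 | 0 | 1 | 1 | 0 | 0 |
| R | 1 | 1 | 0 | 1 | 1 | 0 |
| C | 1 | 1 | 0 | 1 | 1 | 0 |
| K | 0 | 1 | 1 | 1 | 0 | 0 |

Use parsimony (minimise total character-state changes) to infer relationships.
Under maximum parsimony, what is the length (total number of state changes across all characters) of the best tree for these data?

6

Character polarity is set by the outgroup: the derived state is whichever differs from the outgroup's state, so for C1, C3 the derived state is '0', and for the remaining characters it is '1'.
C1 (derived state '0') is unique to K (autapomorphy; uninformative for grouping).
Only C, D, K, and R show the derived state '1' for C2, supporting them as a clade.
C3 (derived state '0') is shared by C and R — a synapomorphy uniting that clade.
All ingroup taxa share the derived state '1' for C4; it defines the ingroup but does not resolve relationships within it.
C5 (derived state '1') is shared by C, D, and R — a synapomorphy uniting that clade.
C6: derived state '1' in D only — an autapomorphy, so it tells us nothing about relationships among taxa.
Most parsimonious ingroup topology: (((D,(R,C)),K),M).
Changes per character on this tree: C1: 1; C2: 1; C3: 1; C4: 1; C5: 1; C6: 1.
Total = 6.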